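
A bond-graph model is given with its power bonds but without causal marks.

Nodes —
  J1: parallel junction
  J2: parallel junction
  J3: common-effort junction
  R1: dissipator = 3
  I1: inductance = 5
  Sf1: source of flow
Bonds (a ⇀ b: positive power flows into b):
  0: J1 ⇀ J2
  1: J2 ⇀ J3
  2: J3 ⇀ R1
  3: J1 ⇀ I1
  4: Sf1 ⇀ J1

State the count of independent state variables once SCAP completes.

bond 4 stroke at Sf1  (source Sf1 imposes f)
bond 3 stroke at I1  (prefer integral on I1)
bond 0 stroke at J1  (closing 0-jn rule on J1)
bond 1 stroke at J2  (closing 0-jn rule on J2)
bond 2 stroke at J3  (only one effort-in slot at J3)

1  (I1 all integral)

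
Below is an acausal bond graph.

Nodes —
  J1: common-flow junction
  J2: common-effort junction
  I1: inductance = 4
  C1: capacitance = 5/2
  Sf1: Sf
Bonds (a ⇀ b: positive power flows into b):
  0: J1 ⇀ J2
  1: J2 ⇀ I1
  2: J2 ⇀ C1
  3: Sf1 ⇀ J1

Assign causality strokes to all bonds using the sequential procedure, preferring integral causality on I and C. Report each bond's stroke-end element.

β3 stroke→Sf1  (Sf1: flow source, stroke at near end)
β0 stroke→J1  (J1 flow already set via bond 3)
β1 stroke→I1  (I1: I, integral causality)
β2 stroke→J2  (closing 0-jn rule on J2)

β0 stroke→J1
β1 stroke→I1
β2 stroke→J2
β3 stroke→Sf1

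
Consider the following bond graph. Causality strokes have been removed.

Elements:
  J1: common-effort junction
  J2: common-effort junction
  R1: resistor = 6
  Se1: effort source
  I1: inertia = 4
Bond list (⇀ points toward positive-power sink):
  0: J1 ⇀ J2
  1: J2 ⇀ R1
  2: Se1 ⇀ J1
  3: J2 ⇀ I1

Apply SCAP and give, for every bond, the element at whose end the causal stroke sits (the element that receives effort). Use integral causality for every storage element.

β0 stroke→J2
β1 stroke→R1
β2 stroke→J1
β3 stroke→I1

β2 →J1  (Se1 (Se) sets effort on bond)
β0 →J2  (common-e at J1 fixed by 2)
β1 →R1  (J2 effort already set via bond 0)
β3 →I1  (J2 effort already set via bond 0)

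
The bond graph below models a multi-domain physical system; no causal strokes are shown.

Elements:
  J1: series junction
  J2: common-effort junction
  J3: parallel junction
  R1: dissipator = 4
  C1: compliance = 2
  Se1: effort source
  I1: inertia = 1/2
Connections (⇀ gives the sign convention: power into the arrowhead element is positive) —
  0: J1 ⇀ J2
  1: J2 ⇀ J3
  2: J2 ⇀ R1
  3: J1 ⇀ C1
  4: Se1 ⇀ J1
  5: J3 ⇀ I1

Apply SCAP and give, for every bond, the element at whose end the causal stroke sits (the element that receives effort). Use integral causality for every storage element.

b0 |J2
b1 |J3
b2 |R1
b3 |J1
b4 |J1
b5 |I1

#4 stroke at J1  (source Se1 imposes e)
#3 stroke at J1  (C1 outputs effort q/C1)
#0 stroke at J2  (only one flow-in slot at J1)
#1 stroke at J3  (common-e at J2 fixed by 0)
#2 stroke at R1  (J2 effort already set via bond 0)
#5 stroke at I1  (0-jn J3 has e-setter on 1)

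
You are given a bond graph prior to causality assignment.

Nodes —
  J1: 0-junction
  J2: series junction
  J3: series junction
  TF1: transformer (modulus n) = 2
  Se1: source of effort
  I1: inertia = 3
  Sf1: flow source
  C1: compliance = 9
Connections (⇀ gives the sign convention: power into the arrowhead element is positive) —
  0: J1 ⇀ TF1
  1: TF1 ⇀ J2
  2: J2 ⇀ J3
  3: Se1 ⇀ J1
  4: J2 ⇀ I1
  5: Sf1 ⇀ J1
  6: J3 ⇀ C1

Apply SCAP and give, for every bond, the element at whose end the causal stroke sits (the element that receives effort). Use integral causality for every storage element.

β0 stroke at TF1
β1 stroke at J2
β2 stroke at J2
β3 stroke at J1
β4 stroke at I1
β5 stroke at Sf1
β6 stroke at J3

bond 3 stroke→J1  (Se1 fixes effort; stroke away)
bond 5 stroke→Sf1  (Sf1 fixes flow; stroke at Sf1)
bond 0 stroke→TF1  (J1 effort already set via bond 3)
bond 1 stroke→J2  (TF TF1: opposite of bond 0)
bond 4 stroke→I1  (I1 integral (f out))
bond 2 stroke→J2  (J2 flow already set via bond 4)
bond 6 stroke→J3  (J3 flow already set via bond 2)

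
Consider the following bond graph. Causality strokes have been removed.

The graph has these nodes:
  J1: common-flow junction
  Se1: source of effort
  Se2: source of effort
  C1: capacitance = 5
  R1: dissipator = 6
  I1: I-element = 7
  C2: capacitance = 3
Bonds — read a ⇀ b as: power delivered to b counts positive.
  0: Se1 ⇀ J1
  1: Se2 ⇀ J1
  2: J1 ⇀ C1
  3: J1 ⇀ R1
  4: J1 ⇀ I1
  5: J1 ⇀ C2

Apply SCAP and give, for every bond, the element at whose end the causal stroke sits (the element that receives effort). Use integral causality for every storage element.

b0 stroke at J1
b1 stroke at J1
b2 stroke at J1
b3 stroke at J1
b4 stroke at I1
b5 stroke at J1

#0 stroke at J1  (Se1: effort source, stroke at far end)
#1 stroke at J1  (source Se2 imposes e)
#2 stroke at J1  (prefer integral on C1)
#4 stroke at I1  (I1 integral (f out))
#3 stroke at J1  (J1 flow already set via bond 4)
#5 stroke at J1  (1-jn J1 has f-setter on 4)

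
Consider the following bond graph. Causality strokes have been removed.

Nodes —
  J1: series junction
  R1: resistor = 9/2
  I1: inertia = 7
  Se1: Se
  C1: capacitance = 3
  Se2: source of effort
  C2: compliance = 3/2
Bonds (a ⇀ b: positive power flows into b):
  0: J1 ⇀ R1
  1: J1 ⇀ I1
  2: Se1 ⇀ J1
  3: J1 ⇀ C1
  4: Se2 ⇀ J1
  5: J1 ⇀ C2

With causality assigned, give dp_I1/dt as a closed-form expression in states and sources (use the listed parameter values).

dp_I1/dt = E_Se1 + E_Se2 - 9*p_I1/14 - q_C1/3 - 2*q_C2/3

bond 2 stroke→J1  (source Se1 imposes e)
bond 4 stroke→J1  (Se2: effort source, stroke at far end)
bond 1 stroke→I1  (I1: I, integral causality)
bond 0 stroke→J1  (J1: bond 1 brought flow, rest push out)
bond 3 stroke→J1  (J1 flow already set via bond 1)
bond 5 stroke→J1  (1-jn J1 has f-setter on 1)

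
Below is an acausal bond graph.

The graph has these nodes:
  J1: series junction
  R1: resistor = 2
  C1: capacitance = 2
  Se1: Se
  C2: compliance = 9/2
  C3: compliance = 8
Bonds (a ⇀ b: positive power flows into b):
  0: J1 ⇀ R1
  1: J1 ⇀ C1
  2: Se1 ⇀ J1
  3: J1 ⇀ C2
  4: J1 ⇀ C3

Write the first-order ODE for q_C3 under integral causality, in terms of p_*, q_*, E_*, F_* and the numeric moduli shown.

dq_C3/dt = E_Se1/2 - q_C1/4 - q_C2/9 - q_C3/16

bond 2 →J1  (Se1 (Se) sets effort on bond)
bond 1 →J1  (C1 integral (e out))
bond 3 →J1  (C2 integral (e out))
bond 4 →J1  (prefer integral on C3)
bond 0 →R1  (only one flow-in slot at J1)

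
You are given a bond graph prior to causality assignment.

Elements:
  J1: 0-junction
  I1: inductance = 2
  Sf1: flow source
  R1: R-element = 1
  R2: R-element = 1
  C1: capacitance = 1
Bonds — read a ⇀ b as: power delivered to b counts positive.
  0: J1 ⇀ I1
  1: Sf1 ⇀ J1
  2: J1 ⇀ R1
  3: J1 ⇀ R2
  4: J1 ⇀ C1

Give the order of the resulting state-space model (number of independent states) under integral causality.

#1 stroke→Sf1  (Sf1 (Sf) sets flow on bond)
#0 stroke→I1  (prefer integral on I1)
#4 stroke→J1  (prefer integral on C1)
#2 stroke→R1  (common-e at J1 fixed by 4)
#3 stroke→R2  (J1 effort already set via bond 4)

2  (C1, I1 all integral)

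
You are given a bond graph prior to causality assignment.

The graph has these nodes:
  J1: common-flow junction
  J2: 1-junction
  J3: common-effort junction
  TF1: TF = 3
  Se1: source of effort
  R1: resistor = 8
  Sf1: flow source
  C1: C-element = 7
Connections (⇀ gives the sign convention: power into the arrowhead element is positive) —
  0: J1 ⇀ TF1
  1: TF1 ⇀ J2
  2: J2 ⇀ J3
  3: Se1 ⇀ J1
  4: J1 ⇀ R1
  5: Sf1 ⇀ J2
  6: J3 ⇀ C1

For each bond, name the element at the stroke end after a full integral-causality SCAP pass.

β0 |TF1
β1 |J2
β2 |J2
β3 |J1
β4 |J1
β5 |Sf1
β6 |J3

#3 stroke at J1  (Se1 fixes effort; stroke away)
#5 stroke at Sf1  (Sf1 (Sf) sets flow on bond)
#1 stroke at J2  (J2 flow already set via bond 5)
#2 stroke at J2  (1-jn J2 has f-setter on 5)
#6 stroke at J3  (closing 0-jn rule on J3)
#0 stroke at TF1  (TF TF1: opposite of bond 1)
#4 stroke at J1  (1-jn J1 has f-setter on 0)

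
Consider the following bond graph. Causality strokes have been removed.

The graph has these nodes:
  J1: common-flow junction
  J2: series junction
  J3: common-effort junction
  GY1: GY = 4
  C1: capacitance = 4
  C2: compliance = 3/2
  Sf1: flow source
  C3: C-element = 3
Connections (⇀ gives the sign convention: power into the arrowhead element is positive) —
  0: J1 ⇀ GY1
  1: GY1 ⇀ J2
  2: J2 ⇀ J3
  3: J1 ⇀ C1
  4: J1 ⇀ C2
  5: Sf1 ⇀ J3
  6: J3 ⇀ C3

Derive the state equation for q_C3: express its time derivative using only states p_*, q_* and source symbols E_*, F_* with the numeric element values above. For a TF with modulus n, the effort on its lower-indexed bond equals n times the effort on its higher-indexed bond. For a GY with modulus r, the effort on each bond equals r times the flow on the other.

dq_C3/dt = F_Sf1 - q_C1/16 - q_C2/6

bond 5 →Sf1  (source Sf1 imposes f)
bond 3 →J1  (prefer integral on C1)
bond 4 →J1  (C2 outputs effort q/C2)
bond 0 →GY1  (only one flow-in slot at J1)
bond 1 →GY1  (GY1: gyrator matches bond 0)
bond 2 →J2  (common-f at J2 fixed by 1)
bond 6 →J3  (closing 0-jn rule on J3)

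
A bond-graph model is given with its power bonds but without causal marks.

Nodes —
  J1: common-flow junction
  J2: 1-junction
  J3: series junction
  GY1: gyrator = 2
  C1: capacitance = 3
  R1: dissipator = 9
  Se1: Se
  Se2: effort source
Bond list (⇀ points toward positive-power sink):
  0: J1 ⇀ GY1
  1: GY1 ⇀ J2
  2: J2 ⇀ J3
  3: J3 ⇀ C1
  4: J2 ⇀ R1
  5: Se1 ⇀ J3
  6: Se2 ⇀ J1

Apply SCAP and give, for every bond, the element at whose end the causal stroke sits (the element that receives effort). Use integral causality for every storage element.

β5 stroke at J3  (Se1 (Se) sets effort on bond)
β6 stroke at J1  (Se2 (Se) sets effort on bond)
β0 stroke at GY1  (only one flow-in slot at J1)
β1 stroke at GY1  (GY1 both-in/both-out from 0)
β2 stroke at J2  (1-jn J2 has f-setter on 1)
β4 stroke at J2  (J2 flow already set via bond 1)
β3 stroke at J3  (J3 flow already set via bond 2)

β0 stroke at GY1
β1 stroke at GY1
β2 stroke at J2
β3 stroke at J3
β4 stroke at J2
β5 stroke at J3
β6 stroke at J1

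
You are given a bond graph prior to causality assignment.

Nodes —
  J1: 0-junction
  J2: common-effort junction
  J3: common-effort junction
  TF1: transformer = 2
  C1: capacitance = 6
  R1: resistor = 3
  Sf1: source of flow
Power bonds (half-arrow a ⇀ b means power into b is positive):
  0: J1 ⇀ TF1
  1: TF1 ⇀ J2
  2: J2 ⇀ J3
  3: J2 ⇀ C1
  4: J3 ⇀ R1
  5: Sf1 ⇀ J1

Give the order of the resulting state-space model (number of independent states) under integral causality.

1  (C1 all integral)

bond 5 stroke→Sf1  (Sf1 fixes flow; stroke at Sf1)
bond 0 stroke→J1  (J1: last free bond brings effort in)
bond 1 stroke→TF1  (TF1: transformer flips bond 0)
bond 3 stroke→J2  (prefer integral on C1)
bond 2 stroke→J3  (J2: bond 3 brought effort, rest push out)
bond 4 stroke→R1  (common-e at J3 fixed by 2)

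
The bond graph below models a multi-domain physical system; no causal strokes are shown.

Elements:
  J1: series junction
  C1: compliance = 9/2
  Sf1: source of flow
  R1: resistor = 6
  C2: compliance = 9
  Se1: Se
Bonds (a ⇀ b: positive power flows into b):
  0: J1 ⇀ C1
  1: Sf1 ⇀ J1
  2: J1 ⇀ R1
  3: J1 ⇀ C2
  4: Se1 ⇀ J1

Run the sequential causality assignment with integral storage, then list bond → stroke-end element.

β0 stroke→J1
β1 stroke→Sf1
β2 stroke→J1
β3 stroke→J1
β4 stroke→J1

#1 stroke at Sf1  (Sf1: flow source, stroke at near end)
#4 stroke at J1  (source Se1 imposes e)
#0 stroke at J1  (J1 flow already set via bond 1)
#2 stroke at J1  (J1 flow already set via bond 1)
#3 stroke at J1  (1-jn J1 has f-setter on 1)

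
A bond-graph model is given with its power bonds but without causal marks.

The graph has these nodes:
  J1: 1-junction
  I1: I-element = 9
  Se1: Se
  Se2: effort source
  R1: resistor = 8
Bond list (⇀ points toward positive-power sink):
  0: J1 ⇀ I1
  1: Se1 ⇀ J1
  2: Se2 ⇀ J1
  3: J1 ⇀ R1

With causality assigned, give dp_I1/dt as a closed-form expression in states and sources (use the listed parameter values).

dp_I1/dt = E_Se1 + E_Se2 - 8*p_I1/9

#1 |J1  (source Se1 imposes e)
#2 |J1  (Se2 fixes effort; stroke away)
#0 |I1  (I1 integral (f out))
#3 |J1  (1-jn J1 has f-setter on 0)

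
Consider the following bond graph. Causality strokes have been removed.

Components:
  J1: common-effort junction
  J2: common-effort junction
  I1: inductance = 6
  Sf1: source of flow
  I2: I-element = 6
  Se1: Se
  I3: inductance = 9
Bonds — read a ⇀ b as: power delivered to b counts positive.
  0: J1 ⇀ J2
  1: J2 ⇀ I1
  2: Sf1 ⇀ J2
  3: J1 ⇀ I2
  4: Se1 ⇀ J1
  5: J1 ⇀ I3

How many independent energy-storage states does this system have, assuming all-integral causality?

b2 stroke→Sf1  (Sf1: flow source, stroke at near end)
b4 stroke→J1  (Se1: effort source, stroke at far end)
b0 stroke→J2  (J1 effort already set via bond 4)
b3 stroke→I2  (J1 effort already set via bond 4)
b5 stroke→I3  (J1: bond 4 brought effort, rest push out)
b1 stroke→I1  (0-jn J2 has e-setter on 0)

3  (I1, I2, I3 all integral)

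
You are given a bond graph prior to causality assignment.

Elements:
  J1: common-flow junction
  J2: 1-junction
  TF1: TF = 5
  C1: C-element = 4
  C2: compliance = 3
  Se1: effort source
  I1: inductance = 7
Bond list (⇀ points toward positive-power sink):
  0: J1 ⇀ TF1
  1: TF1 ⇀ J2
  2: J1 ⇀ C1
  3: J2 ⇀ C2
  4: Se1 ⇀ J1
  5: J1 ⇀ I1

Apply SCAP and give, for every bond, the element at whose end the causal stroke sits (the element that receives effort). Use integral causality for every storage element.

bond 0 stroke→J1
bond 1 stroke→TF1
bond 2 stroke→J1
bond 3 stroke→J2
bond 4 stroke→J1
bond 5 stroke→I1

b4 |J1  (Se1 fixes effort; stroke away)
b2 |J1  (prefer integral on C1)
b3 |J2  (C2 outputs effort q/C2)
b1 |TF1  (J2: last free bond brings flow in)
b0 |J1  (TF1 one-in-one-out from 1)
b5 |I1  (J1: last free bond brings flow in)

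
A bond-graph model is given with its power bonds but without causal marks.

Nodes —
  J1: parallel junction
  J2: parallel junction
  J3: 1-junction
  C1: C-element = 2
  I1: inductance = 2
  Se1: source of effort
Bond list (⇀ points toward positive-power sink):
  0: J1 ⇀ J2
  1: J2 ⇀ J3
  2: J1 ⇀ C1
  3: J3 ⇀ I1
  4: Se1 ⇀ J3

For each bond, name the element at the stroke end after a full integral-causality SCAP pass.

b0 stroke→J2
b1 stroke→J3
b2 stroke→J1
b3 stroke→I1
b4 stroke→J3

#4 →J3  (Se1 (Se) sets effort on bond)
#2 →J1  (prefer integral on C1)
#0 →J2  (J1: bond 2 brought effort, rest push out)
#1 →J3  (0-jn J2 has e-setter on 0)
#3 →I1  (closing 1-jn rule on J3)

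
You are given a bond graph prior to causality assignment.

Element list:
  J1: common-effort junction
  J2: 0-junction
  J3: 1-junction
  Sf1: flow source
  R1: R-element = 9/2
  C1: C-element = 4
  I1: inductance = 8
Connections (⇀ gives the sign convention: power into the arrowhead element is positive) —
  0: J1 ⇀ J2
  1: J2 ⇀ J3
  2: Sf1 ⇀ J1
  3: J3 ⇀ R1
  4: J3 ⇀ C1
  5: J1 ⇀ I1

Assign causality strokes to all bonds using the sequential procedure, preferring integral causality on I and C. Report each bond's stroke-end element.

b0 stroke→J1
b1 stroke→J2
b2 stroke→Sf1
b3 stroke→J3
b4 stroke→J3
b5 stroke→I1

bond 2 stroke at Sf1  (Sf1 (Sf) sets flow on bond)
bond 4 stroke at J3  (prefer integral on C1)
bond 5 stroke at I1  (I1 outputs flow p/I1)
bond 0 stroke at J1  (J1: last free bond brings effort in)
bond 1 stroke at J2  (J2 needs exactly one e-in)
bond 3 stroke at J3  (common-f at J3 fixed by 1)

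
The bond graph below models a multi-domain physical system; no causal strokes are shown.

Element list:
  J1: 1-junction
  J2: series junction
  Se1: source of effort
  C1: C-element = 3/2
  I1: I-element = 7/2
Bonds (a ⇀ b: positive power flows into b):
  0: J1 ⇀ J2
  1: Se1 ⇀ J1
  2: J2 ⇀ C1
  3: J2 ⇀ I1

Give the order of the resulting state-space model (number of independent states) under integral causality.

bond 1 stroke at J1  (Se1 fixes effort; stroke away)
bond 0 stroke at J2  (J1 needs exactly one f-in)
bond 2 stroke at J2  (C1 outputs effort q/C1)
bond 3 stroke at I1  (closing 1-jn rule on J2)

2  (C1, I1 all integral)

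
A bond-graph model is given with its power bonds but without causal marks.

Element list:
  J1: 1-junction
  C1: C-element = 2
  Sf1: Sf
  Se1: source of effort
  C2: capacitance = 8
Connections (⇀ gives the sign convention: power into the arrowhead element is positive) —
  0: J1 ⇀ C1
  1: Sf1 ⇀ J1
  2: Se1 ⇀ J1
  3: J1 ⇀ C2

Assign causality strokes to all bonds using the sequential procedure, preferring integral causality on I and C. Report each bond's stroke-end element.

β1 stroke at Sf1  (source Sf1 imposes f)
β2 stroke at J1  (Se1 (Se) sets effort on bond)
β0 stroke at J1  (J1: bond 1 brought flow, rest push out)
β3 stroke at J1  (common-f at J1 fixed by 1)

#0 stroke at J1
#1 stroke at Sf1
#2 stroke at J1
#3 stroke at J1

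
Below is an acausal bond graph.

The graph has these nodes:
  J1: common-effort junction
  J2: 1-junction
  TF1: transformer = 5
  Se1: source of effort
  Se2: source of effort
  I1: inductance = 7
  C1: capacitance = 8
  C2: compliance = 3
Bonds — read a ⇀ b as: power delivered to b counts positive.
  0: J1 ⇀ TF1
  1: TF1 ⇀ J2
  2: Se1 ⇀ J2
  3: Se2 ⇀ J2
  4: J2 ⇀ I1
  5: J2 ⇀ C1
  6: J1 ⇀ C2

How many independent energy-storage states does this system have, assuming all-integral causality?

b2 |J2  (Se1 fixes effort; stroke away)
b3 |J2  (Se2 fixes effort; stroke away)
b4 |I1  (I1 outputs flow p/I1)
b1 |J2  (1-jn J2 has f-setter on 4)
b5 |J2  (J2 flow already set via bond 4)
b0 |TF1  (TF1 one-in-one-out from 1)
b6 |J1  (closing 0-jn rule on J1)

3  (C1, C2, I1 all integral)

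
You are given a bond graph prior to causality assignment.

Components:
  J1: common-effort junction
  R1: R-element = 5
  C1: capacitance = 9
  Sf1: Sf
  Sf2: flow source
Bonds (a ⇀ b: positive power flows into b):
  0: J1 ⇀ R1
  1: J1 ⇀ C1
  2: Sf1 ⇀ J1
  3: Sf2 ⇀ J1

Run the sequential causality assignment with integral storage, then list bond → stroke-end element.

β2 stroke→Sf1  (source Sf1 imposes f)
β3 stroke→Sf2  (Sf2: flow source, stroke at near end)
β1 stroke→J1  (C1 outputs effort q/C1)
β0 stroke→R1  (J1: bond 1 brought effort, rest push out)

b0 stroke→R1
b1 stroke→J1
b2 stroke→Sf1
b3 stroke→Sf2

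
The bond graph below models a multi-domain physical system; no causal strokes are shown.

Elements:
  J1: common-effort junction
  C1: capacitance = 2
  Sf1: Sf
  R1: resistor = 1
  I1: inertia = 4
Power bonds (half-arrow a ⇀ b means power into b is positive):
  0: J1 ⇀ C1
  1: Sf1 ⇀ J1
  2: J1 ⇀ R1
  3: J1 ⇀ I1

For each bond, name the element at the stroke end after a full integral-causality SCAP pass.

#0 |J1
#1 |Sf1
#2 |R1
#3 |I1

bond 1 stroke→Sf1  (Sf1: flow source, stroke at near end)
bond 0 stroke→J1  (prefer integral on C1)
bond 2 stroke→R1  (0-jn J1 has e-setter on 0)
bond 3 stroke→I1  (common-e at J1 fixed by 0)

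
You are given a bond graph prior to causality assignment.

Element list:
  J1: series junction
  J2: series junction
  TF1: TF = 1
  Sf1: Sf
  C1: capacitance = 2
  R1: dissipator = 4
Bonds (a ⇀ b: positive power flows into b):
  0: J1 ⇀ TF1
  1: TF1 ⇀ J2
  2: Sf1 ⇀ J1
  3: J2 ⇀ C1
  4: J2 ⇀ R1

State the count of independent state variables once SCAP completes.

1  (C1 all integral)

bond 2 stroke at Sf1  (source Sf1 imposes f)
bond 0 stroke at J1  (J1: bond 2 brought flow, rest push out)
bond 1 stroke at TF1  (TF TF1: opposite of bond 0)
bond 3 stroke at J2  (J2 flow already set via bond 1)
bond 4 stroke at J2  (1-jn J2 has f-setter on 1)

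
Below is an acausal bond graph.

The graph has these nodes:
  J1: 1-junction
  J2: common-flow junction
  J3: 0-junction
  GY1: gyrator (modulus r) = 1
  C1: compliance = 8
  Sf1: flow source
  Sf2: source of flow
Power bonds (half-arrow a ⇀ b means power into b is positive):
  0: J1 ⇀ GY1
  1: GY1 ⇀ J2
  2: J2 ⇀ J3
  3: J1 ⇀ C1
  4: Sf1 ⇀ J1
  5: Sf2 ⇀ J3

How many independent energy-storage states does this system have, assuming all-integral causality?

1  (C1 all integral)

β4 |Sf1  (Sf1 fixes flow; stroke at Sf1)
β5 |Sf2  (source Sf2 imposes f)
β0 |J1  (J1: bond 4 brought flow, rest push out)
β3 |J1  (common-f at J1 fixed by 4)
β2 |J3  (only one effort-in slot at J3)
β1 |J2  (GY1 both-in/both-out from 0)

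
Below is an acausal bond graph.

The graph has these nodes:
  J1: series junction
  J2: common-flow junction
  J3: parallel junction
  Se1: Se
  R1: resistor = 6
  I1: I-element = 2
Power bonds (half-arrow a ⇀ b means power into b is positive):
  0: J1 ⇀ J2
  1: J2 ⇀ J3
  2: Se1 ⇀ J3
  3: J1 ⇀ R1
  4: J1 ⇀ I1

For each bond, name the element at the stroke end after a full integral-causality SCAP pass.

#0 stroke at J1
#1 stroke at J2
#2 stroke at J3
#3 stroke at J1
#4 stroke at I1

β2 |J3  (source Se1 imposes e)
β1 |J2  (0-jn J3 has e-setter on 2)
β0 |J1  (J2 needs exactly one f-in)
β4 |I1  (prefer integral on I1)
β3 |J1  (J1 flow already set via bond 4)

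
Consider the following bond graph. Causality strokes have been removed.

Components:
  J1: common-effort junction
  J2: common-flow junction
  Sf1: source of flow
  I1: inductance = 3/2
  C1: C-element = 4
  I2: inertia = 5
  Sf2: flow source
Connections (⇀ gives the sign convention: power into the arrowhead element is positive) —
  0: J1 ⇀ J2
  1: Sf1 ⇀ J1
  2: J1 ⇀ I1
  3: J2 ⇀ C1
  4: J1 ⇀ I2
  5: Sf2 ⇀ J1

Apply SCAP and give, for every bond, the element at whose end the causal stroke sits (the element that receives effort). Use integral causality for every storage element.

b1 stroke at Sf1  (source Sf1 imposes f)
b5 stroke at Sf2  (Sf2: flow source, stroke at near end)
b2 stroke at I1  (I1 outputs flow p/I1)
b3 stroke at J2  (C1 integral (e out))
b0 stroke at J1  (J2 needs exactly one f-in)
b4 stroke at I2  (J1 effort already set via bond 0)

bond 0 stroke→J1
bond 1 stroke→Sf1
bond 2 stroke→I1
bond 3 stroke→J2
bond 4 stroke→I2
bond 5 stroke→Sf2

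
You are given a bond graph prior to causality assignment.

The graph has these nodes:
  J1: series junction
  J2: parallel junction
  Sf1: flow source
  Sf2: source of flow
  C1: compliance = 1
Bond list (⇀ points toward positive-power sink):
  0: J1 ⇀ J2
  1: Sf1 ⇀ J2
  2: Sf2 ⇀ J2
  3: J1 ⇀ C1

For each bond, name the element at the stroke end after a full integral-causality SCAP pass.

#1 stroke at Sf1  (Sf1: flow source, stroke at near end)
#2 stroke at Sf2  (Sf2 (Sf) sets flow on bond)
#0 stroke at J2  (J2 needs exactly one e-in)
#3 stroke at J1  (J1 flow already set via bond 0)

#0 stroke at J2
#1 stroke at Sf1
#2 stroke at Sf2
#3 stroke at J1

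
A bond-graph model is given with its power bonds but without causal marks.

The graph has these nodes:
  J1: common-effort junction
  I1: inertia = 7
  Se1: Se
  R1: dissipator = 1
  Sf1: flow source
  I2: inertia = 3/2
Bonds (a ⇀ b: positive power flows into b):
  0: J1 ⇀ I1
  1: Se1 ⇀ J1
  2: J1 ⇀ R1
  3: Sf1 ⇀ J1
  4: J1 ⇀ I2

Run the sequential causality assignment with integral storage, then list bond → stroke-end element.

bond 1 →J1  (Se1 fixes effort; stroke away)
bond 3 →Sf1  (Sf1: flow source, stroke at near end)
bond 0 →I1  (0-jn J1 has e-setter on 1)
bond 2 →R1  (J1 effort already set via bond 1)
bond 4 →I2  (0-jn J1 has e-setter on 1)

β0 stroke at I1
β1 stroke at J1
β2 stroke at R1
β3 stroke at Sf1
β4 stroke at I2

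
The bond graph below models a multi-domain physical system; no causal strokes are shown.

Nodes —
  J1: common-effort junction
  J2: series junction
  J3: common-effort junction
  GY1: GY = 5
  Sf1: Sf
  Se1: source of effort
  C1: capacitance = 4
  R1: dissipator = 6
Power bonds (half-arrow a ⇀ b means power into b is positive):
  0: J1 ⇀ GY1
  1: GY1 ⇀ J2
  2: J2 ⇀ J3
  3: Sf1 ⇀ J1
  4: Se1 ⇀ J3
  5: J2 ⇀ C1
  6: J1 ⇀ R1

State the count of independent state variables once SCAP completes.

b3 stroke at Sf1  (Sf1: flow source, stroke at near end)
b4 stroke at J3  (Se1: effort source, stroke at far end)
b2 stroke at J2  (J3 effort already set via bond 4)
b5 stroke at J2  (C1 outputs effort q/C1)
b1 stroke at GY1  (only one flow-in slot at J2)
b0 stroke at GY1  (through GY1, causality inverts; strokes same side of GY1)
b6 stroke at J1  (closing 0-jn rule on J1)

1  (C1 all integral)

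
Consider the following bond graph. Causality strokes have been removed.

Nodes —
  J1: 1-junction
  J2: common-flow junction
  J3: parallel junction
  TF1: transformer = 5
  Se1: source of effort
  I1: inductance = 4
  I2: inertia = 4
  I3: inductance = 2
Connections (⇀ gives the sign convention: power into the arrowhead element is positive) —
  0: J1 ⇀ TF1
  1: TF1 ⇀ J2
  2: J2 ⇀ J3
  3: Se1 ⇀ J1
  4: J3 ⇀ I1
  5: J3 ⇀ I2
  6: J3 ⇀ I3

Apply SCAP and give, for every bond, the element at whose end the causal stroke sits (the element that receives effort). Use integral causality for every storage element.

bond 0 →TF1
bond 1 →J2
bond 2 →J3
bond 3 →J1
bond 4 →I1
bond 5 →I2
bond 6 →I3

#3 stroke→J1  (Se1 (Se) sets effort on bond)
#0 stroke→TF1  (J1: last free bond brings flow in)
#1 stroke→J2  (TF TF1: opposite of bond 0)
#2 stroke→J3  (J2 needs exactly one f-in)
#4 stroke→I1  (J3: bond 2 brought effort, rest push out)
#5 stroke→I2  (J3: bond 2 brought effort, rest push out)
#6 stroke→I3  (0-jn J3 has e-setter on 2)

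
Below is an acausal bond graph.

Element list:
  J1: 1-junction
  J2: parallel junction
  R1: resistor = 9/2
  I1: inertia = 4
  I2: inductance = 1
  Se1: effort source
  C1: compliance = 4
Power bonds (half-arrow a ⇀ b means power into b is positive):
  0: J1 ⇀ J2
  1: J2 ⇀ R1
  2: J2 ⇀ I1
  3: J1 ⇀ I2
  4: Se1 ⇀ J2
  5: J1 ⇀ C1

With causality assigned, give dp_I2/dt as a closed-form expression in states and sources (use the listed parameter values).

dp_I2/dt = -E_Se1 - q_C1/4

β4 |J2  (source Se1 imposes e)
β0 |J1  (J2 effort already set via bond 4)
β1 |R1  (J2: bond 4 brought effort, rest push out)
β2 |I1  (J2: bond 4 brought effort, rest push out)
β3 |I2  (prefer integral on I2)
β5 |J1  (1-jn J1 has f-setter on 3)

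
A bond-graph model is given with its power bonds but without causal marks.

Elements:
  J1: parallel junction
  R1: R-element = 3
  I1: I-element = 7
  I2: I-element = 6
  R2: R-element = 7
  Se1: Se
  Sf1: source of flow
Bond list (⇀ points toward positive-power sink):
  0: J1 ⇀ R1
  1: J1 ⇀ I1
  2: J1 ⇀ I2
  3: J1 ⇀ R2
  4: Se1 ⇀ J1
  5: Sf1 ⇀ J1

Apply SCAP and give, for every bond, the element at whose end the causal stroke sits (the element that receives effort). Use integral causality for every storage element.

#4 |J1  (Se1 (Se) sets effort on bond)
#5 |Sf1  (Sf1 fixes flow; stroke at Sf1)
#0 |R1  (J1 effort already set via bond 4)
#1 |I1  (J1: bond 4 brought effort, rest push out)
#2 |I2  (common-e at J1 fixed by 4)
#3 |R2  (J1: bond 4 brought effort, rest push out)

β0 stroke→R1
β1 stroke→I1
β2 stroke→I2
β3 stroke→R2
β4 stroke→J1
β5 stroke→Sf1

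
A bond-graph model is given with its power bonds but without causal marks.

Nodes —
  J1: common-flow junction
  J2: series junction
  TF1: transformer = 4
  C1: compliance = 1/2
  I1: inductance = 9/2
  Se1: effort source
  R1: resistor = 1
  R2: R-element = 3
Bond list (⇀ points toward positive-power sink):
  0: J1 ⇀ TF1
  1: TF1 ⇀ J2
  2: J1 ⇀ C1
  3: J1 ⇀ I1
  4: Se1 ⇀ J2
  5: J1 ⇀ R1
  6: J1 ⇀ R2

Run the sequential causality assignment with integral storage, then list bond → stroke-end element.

#0 stroke at J1
#1 stroke at TF1
#2 stroke at J1
#3 stroke at I1
#4 stroke at J2
#5 stroke at J1
#6 stroke at J1

bond 4 |J2  (Se1 fixes effort; stroke away)
bond 1 |TF1  (J2 needs exactly one f-in)
bond 0 |J1  (through TF1, causality passes straight; one stroke at TF1)
bond 2 |J1  (C1 outputs effort q/C1)
bond 3 |I1  (I1 outputs flow p/I1)
bond 5 |J1  (J1: bond 3 brought flow, rest push out)
bond 6 |J1  (1-jn J1 has f-setter on 3)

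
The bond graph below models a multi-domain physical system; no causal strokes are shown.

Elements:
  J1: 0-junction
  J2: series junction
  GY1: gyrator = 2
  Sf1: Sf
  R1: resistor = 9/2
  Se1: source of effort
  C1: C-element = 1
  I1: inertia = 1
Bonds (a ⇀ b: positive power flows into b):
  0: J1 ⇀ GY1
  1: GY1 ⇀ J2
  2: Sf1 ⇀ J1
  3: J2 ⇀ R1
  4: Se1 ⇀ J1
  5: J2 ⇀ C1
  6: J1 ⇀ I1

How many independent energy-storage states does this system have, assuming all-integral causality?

2  (C1, I1 all integral)

bond 2 |Sf1  (Sf1: flow source, stroke at near end)
bond 4 |J1  (Se1 (Se) sets effort on bond)
bond 0 |GY1  (J1 effort already set via bond 4)
bond 6 |I1  (common-e at J1 fixed by 4)
bond 1 |GY1  (GY GY1: same side as bond 0)
bond 3 |J2  (J2: bond 1 brought flow, rest push out)
bond 5 |J2  (J2: bond 1 brought flow, rest push out)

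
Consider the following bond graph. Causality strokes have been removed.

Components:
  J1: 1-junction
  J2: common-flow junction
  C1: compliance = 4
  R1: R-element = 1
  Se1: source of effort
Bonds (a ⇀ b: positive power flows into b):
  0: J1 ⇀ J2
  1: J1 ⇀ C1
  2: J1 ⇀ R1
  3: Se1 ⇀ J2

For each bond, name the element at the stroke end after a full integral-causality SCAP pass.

#3 stroke at J2  (Se1 fixes effort; stroke away)
#0 stroke at J1  (only one flow-in slot at J2)
#1 stroke at J1  (C1 outputs effort q/C1)
#2 stroke at R1  (J1: last free bond brings flow in)

b0 stroke→J1
b1 stroke→J1
b2 stroke→R1
b3 stroke→J2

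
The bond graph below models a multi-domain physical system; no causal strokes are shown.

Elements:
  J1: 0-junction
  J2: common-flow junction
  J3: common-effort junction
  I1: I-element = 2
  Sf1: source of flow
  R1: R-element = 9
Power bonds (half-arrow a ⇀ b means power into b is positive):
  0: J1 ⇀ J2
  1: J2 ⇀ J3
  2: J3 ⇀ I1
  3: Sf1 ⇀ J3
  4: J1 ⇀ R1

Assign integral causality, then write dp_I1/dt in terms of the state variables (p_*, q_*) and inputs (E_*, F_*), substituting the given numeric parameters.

dp_I1/dt = 9*F_Sf1 - 9*p_I1/2

#3 →Sf1  (Sf1: flow source, stroke at near end)
#2 →I1  (prefer integral on I1)
#1 →J3  (only one effort-in slot at J3)
#0 →J2  (J2 flow already set via bond 1)
#4 →J1  (only one effort-in slot at J1)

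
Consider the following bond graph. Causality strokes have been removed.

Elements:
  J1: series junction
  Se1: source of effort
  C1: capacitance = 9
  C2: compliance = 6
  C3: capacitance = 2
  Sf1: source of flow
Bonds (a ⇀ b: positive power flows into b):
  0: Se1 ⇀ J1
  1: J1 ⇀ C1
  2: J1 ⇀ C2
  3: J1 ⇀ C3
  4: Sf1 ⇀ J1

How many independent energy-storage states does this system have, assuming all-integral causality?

3  (C1, C2, C3 all integral)

#0 →J1  (Se1: effort source, stroke at far end)
#4 →Sf1  (Sf1 (Sf) sets flow on bond)
#1 →J1  (common-f at J1 fixed by 4)
#2 →J1  (J1: bond 4 brought flow, rest push out)
#3 →J1  (1-jn J1 has f-setter on 4)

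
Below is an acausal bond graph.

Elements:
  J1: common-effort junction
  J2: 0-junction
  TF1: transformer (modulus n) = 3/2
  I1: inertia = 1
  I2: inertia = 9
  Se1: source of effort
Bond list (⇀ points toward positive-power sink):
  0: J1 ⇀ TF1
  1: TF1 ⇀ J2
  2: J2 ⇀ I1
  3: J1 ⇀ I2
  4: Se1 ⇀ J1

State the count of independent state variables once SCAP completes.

2  (I1, I2 all integral)

#4 stroke at J1  (Se1 (Se) sets effort on bond)
#0 stroke at TF1  (common-e at J1 fixed by 4)
#3 stroke at I2  (J1 effort already set via bond 4)
#1 stroke at J2  (TF1 one-in-one-out from 0)
#2 stroke at I1  (J2: bond 1 brought effort, rest push out)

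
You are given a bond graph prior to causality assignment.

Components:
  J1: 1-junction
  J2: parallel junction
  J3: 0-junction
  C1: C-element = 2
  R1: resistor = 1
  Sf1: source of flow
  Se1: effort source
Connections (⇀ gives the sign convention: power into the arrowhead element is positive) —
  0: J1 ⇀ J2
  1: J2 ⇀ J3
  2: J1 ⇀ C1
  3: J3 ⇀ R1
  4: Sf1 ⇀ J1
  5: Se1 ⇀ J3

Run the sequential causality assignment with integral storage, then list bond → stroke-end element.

#0 stroke at J1
#1 stroke at J2
#2 stroke at J1
#3 stroke at R1
#4 stroke at Sf1
#5 stroke at J3

b4 stroke at Sf1  (Sf1 (Sf) sets flow on bond)
b5 stroke at J3  (Se1 (Se) sets effort on bond)
b0 stroke at J1  (1-jn J1 has f-setter on 4)
b2 stroke at J1  (common-f at J1 fixed by 4)
b1 stroke at J2  (J2 needs exactly one e-in)
b3 stroke at R1  (J3: bond 5 brought effort, rest push out)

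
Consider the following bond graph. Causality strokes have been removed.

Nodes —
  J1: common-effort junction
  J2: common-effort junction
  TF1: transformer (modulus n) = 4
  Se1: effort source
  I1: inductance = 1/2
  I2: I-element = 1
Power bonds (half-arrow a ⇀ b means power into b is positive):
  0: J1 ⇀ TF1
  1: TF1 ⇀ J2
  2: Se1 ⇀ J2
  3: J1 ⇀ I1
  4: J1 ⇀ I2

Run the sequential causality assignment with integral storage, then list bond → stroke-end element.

#2 →J2  (Se1 (Se) sets effort on bond)
#1 →TF1  (common-e at J2 fixed by 2)
#0 →J1  (TF TF1: opposite of bond 1)
#3 →I1  (J1: bond 0 brought effort, rest push out)
#4 →I2  (common-e at J1 fixed by 0)

#0 |J1
#1 |TF1
#2 |J2
#3 |I1
#4 |I2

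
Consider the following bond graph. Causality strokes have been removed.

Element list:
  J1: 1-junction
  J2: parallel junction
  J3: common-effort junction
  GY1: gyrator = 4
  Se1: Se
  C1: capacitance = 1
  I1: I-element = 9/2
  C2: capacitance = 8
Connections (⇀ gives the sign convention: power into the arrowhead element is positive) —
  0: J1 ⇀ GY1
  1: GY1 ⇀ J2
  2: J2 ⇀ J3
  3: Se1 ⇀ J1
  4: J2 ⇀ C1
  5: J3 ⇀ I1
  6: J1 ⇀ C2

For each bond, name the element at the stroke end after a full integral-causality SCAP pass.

b3 stroke→J1  (Se1 fixes effort; stroke away)
b4 stroke→J2  (C1 outputs effort q/C1)
b1 stroke→GY1  (0-jn J2 has e-setter on 4)
b2 stroke→J3  (common-e at J2 fixed by 4)
b5 stroke→I1  (0-jn J3 has e-setter on 2)
b0 stroke→GY1  (GY1: gyrator matches bond 1)
b6 stroke→J1  (1-jn J1 has f-setter on 0)

β0 |GY1
β1 |GY1
β2 |J3
β3 |J1
β4 |J2
β5 |I1
β6 |J1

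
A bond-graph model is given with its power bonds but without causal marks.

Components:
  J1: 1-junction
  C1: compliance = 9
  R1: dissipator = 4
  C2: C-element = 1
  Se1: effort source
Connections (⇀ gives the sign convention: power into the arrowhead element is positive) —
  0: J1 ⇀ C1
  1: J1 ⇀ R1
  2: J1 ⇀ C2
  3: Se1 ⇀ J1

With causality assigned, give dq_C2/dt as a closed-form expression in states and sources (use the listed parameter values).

dq_C2/dt = E_Se1/4 - q_C1/36 - q_C2/4

β3 stroke→J1  (Se1: effort source, stroke at far end)
β0 stroke→J1  (C1 outputs effort q/C1)
β2 stroke→J1  (C2: C, integral causality)
β1 stroke→R1  (closing 1-jn rule on J1)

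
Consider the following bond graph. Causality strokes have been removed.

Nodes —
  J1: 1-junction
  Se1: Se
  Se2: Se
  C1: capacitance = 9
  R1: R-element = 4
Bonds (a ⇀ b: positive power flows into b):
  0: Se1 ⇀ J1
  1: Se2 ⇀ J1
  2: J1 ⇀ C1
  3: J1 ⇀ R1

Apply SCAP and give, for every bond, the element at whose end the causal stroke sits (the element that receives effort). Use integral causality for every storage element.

#0 |J1  (Se1: effort source, stroke at far end)
#1 |J1  (Se2 fixes effort; stroke away)
#2 |J1  (prefer integral on C1)
#3 |R1  (J1 needs exactly one f-in)

b0 stroke at J1
b1 stroke at J1
b2 stroke at J1
b3 stroke at R1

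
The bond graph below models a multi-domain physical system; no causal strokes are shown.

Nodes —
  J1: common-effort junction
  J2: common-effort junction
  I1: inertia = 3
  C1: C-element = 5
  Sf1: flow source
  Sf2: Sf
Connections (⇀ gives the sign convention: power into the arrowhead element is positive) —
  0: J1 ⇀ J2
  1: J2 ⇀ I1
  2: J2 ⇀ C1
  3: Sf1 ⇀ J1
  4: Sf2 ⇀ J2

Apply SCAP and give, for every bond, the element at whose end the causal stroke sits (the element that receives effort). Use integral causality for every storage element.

bond 0 →J1
bond 1 →I1
bond 2 →J2
bond 3 →Sf1
bond 4 →Sf2

#3 →Sf1  (Sf1 fixes flow; stroke at Sf1)
#4 →Sf2  (Sf2: flow source, stroke at near end)
#0 →J1  (closing 0-jn rule on J1)
#1 →I1  (I1: I, integral causality)
#2 →J2  (closing 0-jn rule on J2)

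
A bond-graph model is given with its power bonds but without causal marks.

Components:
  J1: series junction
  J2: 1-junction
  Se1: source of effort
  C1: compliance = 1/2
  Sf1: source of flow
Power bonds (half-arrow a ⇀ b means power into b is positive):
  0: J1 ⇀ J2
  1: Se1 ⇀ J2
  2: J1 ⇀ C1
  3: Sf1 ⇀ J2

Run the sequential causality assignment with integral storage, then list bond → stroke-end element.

#1 stroke→J2  (Se1 (Se) sets effort on bond)
#3 stroke→Sf1  (Sf1 fixes flow; stroke at Sf1)
#0 stroke→J2  (J2: bond 3 brought flow, rest push out)
#2 stroke→J1  (J1: bond 0 brought flow, rest push out)

bond 0 stroke→J2
bond 1 stroke→J2
bond 2 stroke→J1
bond 3 stroke→Sf1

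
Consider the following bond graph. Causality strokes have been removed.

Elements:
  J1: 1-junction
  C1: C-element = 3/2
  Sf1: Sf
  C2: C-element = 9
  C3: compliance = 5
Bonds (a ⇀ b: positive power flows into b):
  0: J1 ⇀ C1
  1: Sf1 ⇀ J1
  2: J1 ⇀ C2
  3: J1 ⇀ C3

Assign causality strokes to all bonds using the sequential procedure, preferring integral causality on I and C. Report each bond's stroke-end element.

#1 stroke at Sf1  (source Sf1 imposes f)
#0 stroke at J1  (J1 flow already set via bond 1)
#2 stroke at J1  (common-f at J1 fixed by 1)
#3 stroke at J1  (common-f at J1 fixed by 1)

b0 stroke at J1
b1 stroke at Sf1
b2 stroke at J1
b3 stroke at J1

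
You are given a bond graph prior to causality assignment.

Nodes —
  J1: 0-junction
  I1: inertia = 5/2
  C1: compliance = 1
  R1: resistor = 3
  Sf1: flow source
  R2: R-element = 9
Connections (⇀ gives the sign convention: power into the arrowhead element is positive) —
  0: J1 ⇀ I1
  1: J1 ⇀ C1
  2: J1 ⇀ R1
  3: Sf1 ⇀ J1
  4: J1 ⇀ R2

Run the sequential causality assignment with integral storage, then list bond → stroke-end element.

bond 3 |Sf1  (Sf1 (Sf) sets flow on bond)
bond 0 |I1  (prefer integral on I1)
bond 1 |J1  (C1 outputs effort q/C1)
bond 2 |R1  (J1: bond 1 brought effort, rest push out)
bond 4 |R2  (J1: bond 1 brought effort, rest push out)

β0 stroke at I1
β1 stroke at J1
β2 stroke at R1
β3 stroke at Sf1
β4 stroke at R2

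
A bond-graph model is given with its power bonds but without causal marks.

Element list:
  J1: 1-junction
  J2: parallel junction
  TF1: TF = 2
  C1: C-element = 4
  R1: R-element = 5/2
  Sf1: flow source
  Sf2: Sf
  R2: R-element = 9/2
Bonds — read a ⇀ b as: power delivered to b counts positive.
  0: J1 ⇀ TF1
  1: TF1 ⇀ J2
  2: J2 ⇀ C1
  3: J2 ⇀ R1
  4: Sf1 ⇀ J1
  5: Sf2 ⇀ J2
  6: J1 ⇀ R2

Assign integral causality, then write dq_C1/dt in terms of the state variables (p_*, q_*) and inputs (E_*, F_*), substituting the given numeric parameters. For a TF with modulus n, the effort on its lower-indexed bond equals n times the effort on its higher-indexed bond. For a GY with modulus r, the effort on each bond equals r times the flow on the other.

b4 stroke→Sf1  (Sf1 fixes flow; stroke at Sf1)
b5 stroke→Sf2  (Sf2: flow source, stroke at near end)
b0 stroke→J1  (J1: bond 4 brought flow, rest push out)
b6 stroke→J1  (common-f at J1 fixed by 4)
b1 stroke→TF1  (TF TF1: opposite of bond 0)
b2 stroke→J2  (C1 outputs effort q/C1)
b3 stroke→R1  (common-e at J2 fixed by 2)

dq_C1/dt = 2*F_Sf1 + F_Sf2 - q_C1/10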